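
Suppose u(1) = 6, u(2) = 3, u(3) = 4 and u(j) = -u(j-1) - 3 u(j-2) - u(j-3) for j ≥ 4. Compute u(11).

u(4) = -4 - 3·3 - 6 = -19
u(5) = -(-19) - 3·4 - 3 = 4
u(6) = -4 - 3·(-19) - 4 = 49
u(7) = -49 - 3·4 - (-19) = -42
u(8) = -(-42) - 3·49 - 4 = -109
u(9) = -(-109) - 3·(-42) - 49 = 186
u(10) = -186 - 3·(-109) - (-42) = 183
u(11) = -183 - 3·186 - (-109) = -632

-632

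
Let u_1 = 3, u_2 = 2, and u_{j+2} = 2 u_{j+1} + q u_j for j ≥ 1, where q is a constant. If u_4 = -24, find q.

u_3 = 4 + 3q
u_4 = 8 + 8q
So 8 + 8q = -24, giving q = -4.

-4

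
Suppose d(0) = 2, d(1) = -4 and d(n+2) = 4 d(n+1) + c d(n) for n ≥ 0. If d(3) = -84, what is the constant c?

-5

d(2) = -16 + 2c
d(3) = -64 + 4c
So -64 + 4c = -84, giving c = -5.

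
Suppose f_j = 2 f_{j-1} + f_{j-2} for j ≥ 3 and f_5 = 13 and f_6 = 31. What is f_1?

5

Rearranging, f_{j-2} = f_j - 2 f_{j-1}.
f_4 = 31 - 2(13) = 5
f_3 = 13 - 2(5) = 3
f_2 = 5 - 2(3) = -1
f_1 = 3 - 2(-1) = 5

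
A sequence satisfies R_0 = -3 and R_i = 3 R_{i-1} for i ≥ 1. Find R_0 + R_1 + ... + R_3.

R_1 = 3·(-3) = -9
R_2 = 3·(-9) = -27
R_3 = 3·(-27) = -81
Sum = (-3) + (-9) + (-27) + (-81) = -120

-120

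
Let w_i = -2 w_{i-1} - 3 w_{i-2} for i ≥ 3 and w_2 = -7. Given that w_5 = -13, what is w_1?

Let w_1 = y.
w_3 = 14 - 3y
w_4 = -7 + 6y
w_5 = -28 - 3y
So -28 - 3y = -13, giving y = -5.

-5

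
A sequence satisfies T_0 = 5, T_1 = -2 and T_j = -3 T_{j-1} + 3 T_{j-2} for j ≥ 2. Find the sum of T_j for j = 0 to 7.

T_2 = -3(-2) + 3(5) = 21
T_3 = -3(21) + 3(-2) = -69
T_4 = -3(-69) + 3(21) = 270
T_5 = -3(270) + 3(-69) = -1017
T_6 = -3(-1017) + 3(270) = 3861
T_7 = -3(3861) + 3(-1017) = -14634
Sum = 5 + (-2) + 21 + (-69) + 270 + (-1017) + 3861 + (-14634) = -11565

-11565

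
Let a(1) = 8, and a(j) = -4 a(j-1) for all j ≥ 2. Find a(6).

a(2) = -4*8 = -32
a(3) = -4*(-32) = 128
a(4) = -4*128 = -512
a(5) = -4*(-512) = 2048
a(6) = -4*2048 = -8192

-8192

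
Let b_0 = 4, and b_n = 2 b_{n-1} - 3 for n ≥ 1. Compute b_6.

b_1 = 2(4) - 3 = 5
b_2 = 2(5) - 3 = 7
b_3 = 2(7) - 3 = 11
b_4 = 2(11) - 3 = 19
b_5 = 2(19) - 3 = 35
b_6 = 2(35) - 3 = 67

67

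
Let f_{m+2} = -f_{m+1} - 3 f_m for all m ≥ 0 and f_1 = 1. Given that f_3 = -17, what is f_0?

Let f_0 = y.
f_2 = -1 - 3y
f_3 = -2 + 3y
So -2 + 3y = -17, giving y = -5.

-5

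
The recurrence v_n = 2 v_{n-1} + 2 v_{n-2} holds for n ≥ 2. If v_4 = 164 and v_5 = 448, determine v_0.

3

Rearranging, v_{n-2} = (v_n - 2 v_{n-1}) / 2.
v_3 = (448 - 2(164)) / 2 = 120/2 = 60
v_2 = (164 - 2(60)) / 2 = 44/2 = 22
v_1 = (60 - 2(22)) / 2 = 16/2 = 8
v_0 = (22 - 2(8)) / 2 = 6/2 = 3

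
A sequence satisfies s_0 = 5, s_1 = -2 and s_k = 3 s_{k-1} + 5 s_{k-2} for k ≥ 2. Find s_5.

943

s_2 = 3(-2) + 5(5) = 19
s_3 = 3(19) + 5(-2) = 47
s_4 = 3(47) + 5(19) = 236
s_5 = 3(236) + 5(47) = 943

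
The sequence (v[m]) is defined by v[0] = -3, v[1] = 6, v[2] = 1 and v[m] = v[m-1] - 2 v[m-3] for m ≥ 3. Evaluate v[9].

45

v[3] = 1 - 2·(-3) = 7
v[4] = 7 - 2·6 = -5
v[5] = (-5) - 2·1 = -7
v[6] = (-7) - 2·7 = -21
v[7] = (-21) - 2·(-5) = -11
v[8] = (-11) - 2·(-7) = 3
v[9] = 3 - 2·(-21) = 45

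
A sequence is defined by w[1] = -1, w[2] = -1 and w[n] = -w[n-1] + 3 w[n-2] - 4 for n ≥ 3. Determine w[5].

w[3] = -(-1) + 3*(-1) - 4 = -6
w[4] = -(-6) + 3*(-1) - 4 = -1
w[5] = -(-1) + 3*(-6) - 4 = -21

-21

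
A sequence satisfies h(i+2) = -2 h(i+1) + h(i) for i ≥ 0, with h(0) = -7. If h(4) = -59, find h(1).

2

Let h(1) = w.
h(2) = -7 - 2w
h(3) = 14 + 5w
h(4) = -35 - 12w
So -35 - 12w = -59, giving w = 2.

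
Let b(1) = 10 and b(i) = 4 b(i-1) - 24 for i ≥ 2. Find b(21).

The fixed point is -24/(1 - 4) = 8, so b(i) - 8 = 4(b(i-1) - 8).
Hence b(i) = 2·4^{i-1} + 8.
b(21) = 2·4^{20} + 8 = 2·1099511627776 + 8 = 2199023255560.

2199023255560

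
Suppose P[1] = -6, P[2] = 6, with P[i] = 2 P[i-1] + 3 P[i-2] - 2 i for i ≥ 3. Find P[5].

P[3] = 2·6 + 3·(-6) - 6 = -12
P[4] = 2·(-12) + 3·6 - 8 = -14
P[5] = 2·(-14) + 3·(-12) - 10 = -74

-74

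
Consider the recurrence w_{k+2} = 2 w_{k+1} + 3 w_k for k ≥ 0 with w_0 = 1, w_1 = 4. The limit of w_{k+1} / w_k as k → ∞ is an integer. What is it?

The characteristic equation is r^2 - 2r - 3 = 0, which factors as (r - 3)(r + 1) = 0.
So the roots are 3 and -1. Since |3| > |-1| and the coefficient of 3^k is non-zero, the ratio tends to 3.

3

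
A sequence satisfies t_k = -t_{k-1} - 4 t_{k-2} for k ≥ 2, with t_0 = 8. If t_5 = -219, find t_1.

1

Let t_1 = v.
t_2 = -32 - v
t_3 = 32 - 3v
t_4 = 96 + 7v
t_5 = -224 + 5v
So -224 + 5v = -219, giving v = 1.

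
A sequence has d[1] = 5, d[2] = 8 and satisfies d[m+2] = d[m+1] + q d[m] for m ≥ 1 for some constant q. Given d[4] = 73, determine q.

d[3] = 8 + 5q
d[4] = 8 + 13q
So 8 + 13q = 73, giving q = 5.

5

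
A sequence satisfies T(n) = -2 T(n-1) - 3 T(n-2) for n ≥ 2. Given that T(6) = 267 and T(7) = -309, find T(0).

9

Rearranging, T(n-2) = (T(n) + 2 T(n-1)) / -3.
T(5) = (-309 + 2*267) / -3 = 225/-3 = -75
T(4) = (267 + 2*(-75)) / -3 = 117/-3 = -39
T(3) = (-75 + 2*(-39)) / -3 = -153/-3 = 51
T(2) = (-39 + 2*51) / -3 = 63/-3 = -21
T(1) = (51 + 2*(-21)) / -3 = 9/-3 = -3
T(0) = (-21 + 2*(-3)) / -3 = -27/-3 = 9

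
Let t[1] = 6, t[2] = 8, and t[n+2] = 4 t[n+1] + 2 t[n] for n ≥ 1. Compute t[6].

3808

t[3] = 4·8 + 2·6 = 44
t[4] = 4·44 + 2·8 = 192
t[5] = 4·192 + 2·44 = 856
t[6] = 4·856 + 2·192 = 3808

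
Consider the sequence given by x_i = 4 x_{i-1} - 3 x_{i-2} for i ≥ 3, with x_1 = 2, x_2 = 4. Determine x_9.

x_3 = 4(4) - 3(2) = 10
x_4 = 4(10) - 3(4) = 28
x_5 = 4(28) - 3(10) = 82
x_6 = 4(82) - 3(28) = 244
x_7 = 4(244) - 3(82) = 730
x_8 = 4(730) - 3(244) = 2188
x_9 = 4(2188) - 3(730) = 6562

6562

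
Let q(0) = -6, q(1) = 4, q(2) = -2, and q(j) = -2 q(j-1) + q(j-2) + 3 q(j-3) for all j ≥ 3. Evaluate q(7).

q(3) = -2*(-2) + 4 + 3*(-6) = -10
q(4) = -2*(-10) + (-2) + 3*4 = 30
q(5) = -2*30 + (-10) + 3*(-2) = -76
q(6) = -2*(-76) + 30 + 3*(-10) = 152
q(7) = -2*152 + (-76) + 3*30 = -290

-290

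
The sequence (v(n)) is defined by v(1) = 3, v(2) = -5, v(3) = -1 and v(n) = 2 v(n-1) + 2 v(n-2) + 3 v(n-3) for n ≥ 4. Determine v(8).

-509

v(4) = 2(-1) + 2(-5) + 3(3) = -3
v(5) = 2(-3) + 2(-1) + 3(-5) = -23
v(6) = 2(-23) + 2(-3) + 3(-1) = -55
v(7) = 2(-55) + 2(-23) + 3(-3) = -165
v(8) = 2(-165) + 2(-55) + 3(-23) = -509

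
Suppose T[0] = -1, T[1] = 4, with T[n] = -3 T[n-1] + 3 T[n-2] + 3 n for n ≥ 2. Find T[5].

636

T[2] = -3(4) + 3(-1) + 6 = -9
T[3] = -3(-9) + 3(4) + 9 = 48
T[4] = -3(48) + 3(-9) + 12 = -159
T[5] = -3(-159) + 3(48) + 15 = 636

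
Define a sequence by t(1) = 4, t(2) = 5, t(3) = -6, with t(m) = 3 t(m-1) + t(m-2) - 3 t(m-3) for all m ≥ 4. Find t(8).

t(4) = 3·(-6) + 5 - 3·4 = -25
t(5) = 3·(-25) + (-6) - 3·5 = -96
t(6) = 3·(-96) + (-25) - 3·(-6) = -295
t(7) = 3·(-295) + (-96) - 3·(-25) = -906
t(8) = 3·(-906) + (-295) - 3·(-96) = -2725

-2725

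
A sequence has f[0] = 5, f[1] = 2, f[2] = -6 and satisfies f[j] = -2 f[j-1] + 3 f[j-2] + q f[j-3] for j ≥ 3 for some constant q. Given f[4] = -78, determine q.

f[3] = 18 + 5q
f[4] = -54 - 8q
So -54 - 8q = -78, giving q = 3.

3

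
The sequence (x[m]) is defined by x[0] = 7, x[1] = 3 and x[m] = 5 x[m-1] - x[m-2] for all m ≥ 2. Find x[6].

x[2] = 5(3) - 7 = 8
x[3] = 5(8) - 3 = 37
x[4] = 5(37) - 8 = 177
x[5] = 5(177) - 37 = 848
x[6] = 5(848) - 177 = 4063

4063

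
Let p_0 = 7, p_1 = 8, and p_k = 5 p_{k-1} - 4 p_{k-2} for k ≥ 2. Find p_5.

p_2 = 5·8 - 4·7 = 12
p_3 = 5·12 - 4·8 = 28
p_4 = 5·28 - 4·12 = 92
p_5 = 5·92 - 4·28 = 348

348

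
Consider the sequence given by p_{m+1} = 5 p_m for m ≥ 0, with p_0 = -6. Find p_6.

p_1 = 5(-6) = -30
p_2 = 5(-30) = -150
p_3 = 5(-150) = -750
p_4 = 5(-750) = -3750
p_5 = 5(-3750) = -18750
p_6 = 5(-18750) = -93750

-93750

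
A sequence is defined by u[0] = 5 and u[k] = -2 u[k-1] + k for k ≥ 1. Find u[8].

u[1] = -2·5 + 1 = -9
u[2] = -2·(-9) + 2 = 20
u[3] = -2·20 + 3 = -37
u[4] = -2·(-37) + 4 = 78
u[5] = -2·78 + 5 = -151
u[6] = -2·(-151) + 6 = 308
u[7] = -2·308 + 7 = -609
u[8] = -2·(-609) + 8 = 1226

1226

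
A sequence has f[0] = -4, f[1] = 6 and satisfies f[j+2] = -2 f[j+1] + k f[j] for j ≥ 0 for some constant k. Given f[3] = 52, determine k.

f[2] = -12 - 4k
f[3] = 24 + 14k
So 24 + 14k = 52, giving k = 2.

2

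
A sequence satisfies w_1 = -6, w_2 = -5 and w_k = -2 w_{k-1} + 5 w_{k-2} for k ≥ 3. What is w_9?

w_3 = -2(-5) + 5(-6) = -20
w_4 = -2(-20) + 5(-5) = 15
w_5 = -2(15) + 5(-20) = -130
w_6 = -2(-130) + 5(15) = 335
w_7 = -2(335) + 5(-130) = -1320
w_8 = -2(-1320) + 5(335) = 4315
w_9 = -2(4315) + 5(-1320) = -15230

-15230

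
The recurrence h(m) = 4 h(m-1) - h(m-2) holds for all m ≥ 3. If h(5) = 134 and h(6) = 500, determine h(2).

Rearranging, h(m-2) = -(h(m) - 4 h(m-1)).
h(4) = -(500 - 4·134) = 36
h(3) = -(134 - 4·36) = 10
h(2) = -(36 - 4·10) = 4

4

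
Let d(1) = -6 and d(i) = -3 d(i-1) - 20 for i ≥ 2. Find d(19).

-387420494

The fixed point is -20/(1 + 3) = -5, so d(i) + 5 = -3(d(i-1) + 5).
Hence d(i) = -1·(-3)^{i-1} - 5.
d(19) = -1·(-3)^{18} - 5 = -1·387420489 - 5 = -387420494.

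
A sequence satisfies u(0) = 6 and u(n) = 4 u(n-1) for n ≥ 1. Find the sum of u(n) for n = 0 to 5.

u(1) = 4(6) = 24
u(2) = 4(24) = 96
u(3) = 4(96) = 384
u(4) = 4(384) = 1536
u(5) = 4(1536) = 6144
Sum = 6 + 24 + 96 + 384 + 1536 + 6144 = 8190

8190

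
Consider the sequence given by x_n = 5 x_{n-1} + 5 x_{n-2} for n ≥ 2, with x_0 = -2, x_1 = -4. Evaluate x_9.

x_2 = 5(-4) + 5(-2) = -30
x_3 = 5(-30) + 5(-4) = -170
x_4 = 5(-170) + 5(-30) = -1000
x_5 = 5(-1000) + 5(-170) = -5850
x_6 = 5(-5850) + 5(-1000) = -34250
x_7 = 5(-34250) + 5(-5850) = -200500
x_8 = 5(-200500) + 5(-34250) = -1173750
x_9 = 5(-1173750) + 5(-200500) = -6871250

-6871250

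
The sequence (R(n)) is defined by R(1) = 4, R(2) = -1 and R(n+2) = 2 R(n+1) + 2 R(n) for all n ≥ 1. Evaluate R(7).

232

R(3) = 2*(-1) + 2*4 = 6
R(4) = 2*6 + 2*(-1) = 10
R(5) = 2*10 + 2*6 = 32
R(6) = 2*32 + 2*10 = 84
R(7) = 2*84 + 2*32 = 232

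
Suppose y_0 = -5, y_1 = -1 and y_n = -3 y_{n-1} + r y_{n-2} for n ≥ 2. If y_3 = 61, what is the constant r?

y_2 = 3 - 5r
y_3 = -9 + 14r
So -9 + 14r = 61, giving r = 5.

5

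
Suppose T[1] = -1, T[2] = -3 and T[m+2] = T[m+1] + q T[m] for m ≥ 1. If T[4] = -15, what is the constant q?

T[3] = -3 - q
T[4] = -3 - 4q
So -3 - 4q = -15, giving q = 3.

3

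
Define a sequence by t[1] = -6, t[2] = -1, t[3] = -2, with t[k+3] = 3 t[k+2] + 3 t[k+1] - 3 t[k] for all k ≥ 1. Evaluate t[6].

105

t[4] = 3(-2) + 3(-1) - 3(-6) = 9
t[5] = 3(9) + 3(-2) - 3(-1) = 24
t[6] = 3(24) + 3(9) - 3(-2) = 105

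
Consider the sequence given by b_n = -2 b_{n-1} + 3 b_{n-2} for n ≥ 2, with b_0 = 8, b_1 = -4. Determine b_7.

b_2 = -2·(-4) + 3·8 = 32
b_3 = -2·32 + 3·(-4) = -76
b_4 = -2·(-76) + 3·32 = 248
b_5 = -2·248 + 3·(-76) = -724
b_6 = -2·(-724) + 3·248 = 2192
b_7 = -2·2192 + 3·(-724) = -6556

-6556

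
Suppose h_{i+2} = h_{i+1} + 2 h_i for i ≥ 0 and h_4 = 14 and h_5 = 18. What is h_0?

Rearranging, h_{i-2} = (h_i - h_{i-1}) / 2.
h_3 = (18 - 14) / 2 = 4/2 = 2
h_2 = (14 - 2) / 2 = 12/2 = 6
h_1 = (2 - 6) / 2 = -4/2 = -2
h_0 = (6 - (-2)) / 2 = 8/2 = 4

4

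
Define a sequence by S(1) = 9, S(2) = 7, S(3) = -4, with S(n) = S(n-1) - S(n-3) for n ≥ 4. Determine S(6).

S(4) = (-4) - 9 = -13
S(5) = (-13) - 7 = -20
S(6) = (-20) - (-4) = -16

-16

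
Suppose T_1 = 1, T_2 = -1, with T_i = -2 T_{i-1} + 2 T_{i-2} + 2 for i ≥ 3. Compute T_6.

-98

T_3 = -2(-1) + 2(1) + 2 = 6
T_4 = -2(6) + 2(-1) + 2 = -12
T_5 = -2(-12) + 2(6) + 2 = 38
T_6 = -2(38) + 2(-12) + 2 = -98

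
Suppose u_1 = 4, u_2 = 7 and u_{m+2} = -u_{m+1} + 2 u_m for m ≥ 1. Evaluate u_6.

37

u_3 = -7 + 2*4 = 1
u_4 = -1 + 2*7 = 13
u_5 = -13 + 2*1 = -11
u_6 = -(-11) + 2*13 = 37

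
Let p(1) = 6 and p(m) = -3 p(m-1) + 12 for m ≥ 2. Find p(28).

-22876792454958

The fixed point is 12/(1 + 3) = 3, so p(m) - 3 = -3(p(m-1) - 3).
Hence p(m) = 3·(-3)^{m-1} + 3.
p(28) = 3·(-3)^{27} + 3 = 3·-7625597484987 + 3 = -22876792454958.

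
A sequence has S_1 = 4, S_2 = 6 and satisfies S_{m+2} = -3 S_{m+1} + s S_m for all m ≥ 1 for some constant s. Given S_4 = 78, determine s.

S_3 = -18 + 4s
S_4 = 54 - 6s
So 54 - 6s = 78, giving s = -4.

-4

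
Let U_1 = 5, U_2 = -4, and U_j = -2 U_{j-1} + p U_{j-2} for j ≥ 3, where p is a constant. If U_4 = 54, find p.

-5

U_3 = 8 + 5p
U_4 = -16 - 14p
So -16 - 14p = 54, giving p = -5.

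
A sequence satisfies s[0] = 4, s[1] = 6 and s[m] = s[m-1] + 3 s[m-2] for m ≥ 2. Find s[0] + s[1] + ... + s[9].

s[2] = 6 + 3·4 = 18
s[3] = 18 + 3·6 = 36
s[4] = 36 + 3·18 = 90
s[5] = 90 + 3·36 = 198
s[6] = 198 + 3·90 = 468
s[7] = 468 + 3·198 = 1062
s[8] = 1062 + 3·468 = 2466
s[9] = 2466 + 3·1062 = 5652
Sum = 4 + 6 + 18 + 36 + 90 + 198 + 468 + 1062 + 2466 + 5652 = 10000

10000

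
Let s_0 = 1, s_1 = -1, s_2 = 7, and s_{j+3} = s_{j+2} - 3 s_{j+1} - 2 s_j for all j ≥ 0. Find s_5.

-49

s_3 = 7 - 3·(-1) - 2·1 = 8
s_4 = 8 - 3·7 - 2·(-1) = -11
s_5 = (-11) - 3·8 - 2·7 = -49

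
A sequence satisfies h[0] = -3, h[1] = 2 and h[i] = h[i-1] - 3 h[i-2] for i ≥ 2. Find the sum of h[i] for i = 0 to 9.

h[2] = 2 - 3·(-3) = 11
h[3] = 11 - 3·2 = 5
h[4] = 5 - 3·11 = -28
h[5] = (-28) - 3·5 = -43
h[6] = (-43) - 3·(-28) = 41
h[7] = 41 - 3·(-43) = 170
h[8] = 170 - 3·41 = 47
h[9] = 47 - 3·170 = -463
Sum = (-3) + 2 + 11 + 5 + (-28) + (-43) + 41 + 170 + 47 + (-463) = -261

-261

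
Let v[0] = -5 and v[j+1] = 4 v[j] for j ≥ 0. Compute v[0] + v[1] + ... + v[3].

-425

v[1] = 4·(-5) = -20
v[2] = 4·(-20) = -80
v[3] = 4·(-80) = -320
Sum = (-5) + (-20) + (-80) + (-320) = -425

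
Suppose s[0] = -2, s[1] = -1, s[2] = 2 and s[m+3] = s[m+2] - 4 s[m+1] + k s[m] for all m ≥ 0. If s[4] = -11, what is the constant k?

3

s[3] = 6 - 2k
s[4] = -2 - 3k
So -2 - 3k = -11, giving k = 3.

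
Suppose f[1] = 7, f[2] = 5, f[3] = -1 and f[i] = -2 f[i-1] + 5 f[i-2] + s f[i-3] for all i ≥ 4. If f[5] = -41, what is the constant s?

-2

f[4] = 27 + 7s
f[5] = -59 - 9s
So -59 - 9s = -41, giving s = -2.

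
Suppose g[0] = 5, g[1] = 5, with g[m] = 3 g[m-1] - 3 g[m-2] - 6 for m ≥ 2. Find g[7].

g[2] = 3(5) - 3(5) - 6 = -6
g[3] = 3(-6) - 3(5) - 6 = -39
g[4] = 3(-39) - 3(-6) - 6 = -105
g[5] = 3(-105) - 3(-39) - 6 = -204
g[6] = 3(-204) - 3(-105) - 6 = -303
g[7] = 3(-303) - 3(-204) - 6 = -303

-303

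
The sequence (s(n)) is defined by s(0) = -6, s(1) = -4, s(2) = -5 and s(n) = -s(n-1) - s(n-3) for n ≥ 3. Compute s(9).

65

s(3) = -(-5) - (-6) = 11
s(4) = -11 - (-4) = -7
s(5) = -(-7) - (-5) = 12
s(6) = -12 - 11 = -23
s(7) = -(-23) - (-7) = 30
s(8) = -30 - 12 = -42
s(9) = -(-42) - (-23) = 65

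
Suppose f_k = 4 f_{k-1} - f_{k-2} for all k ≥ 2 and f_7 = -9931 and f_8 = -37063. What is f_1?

Rearranging, f_{k-2} = -(f_k - 4 f_{k-1}).
f_6 = -(-37063 - 4(-9931)) = -2661
f_5 = -(-9931 - 4(-2661)) = -713
f_4 = -(-2661 - 4(-713)) = -191
f_3 = -(-713 - 4(-191)) = -51
f_2 = -(-191 - 4(-51)) = -13
f_1 = -(-51 - 4(-13)) = -1

-1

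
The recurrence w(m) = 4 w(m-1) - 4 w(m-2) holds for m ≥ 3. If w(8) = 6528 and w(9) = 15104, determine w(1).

Rearranging, w(m-2) = (w(m) - 4 w(m-1)) / -4.
w(7) = (15104 - 4(6528)) / -4 = -11008/-4 = 2752
w(6) = (6528 - 4(2752)) / -4 = -4480/-4 = 1120
w(5) = (2752 - 4(1120)) / -4 = -1728/-4 = 432
w(4) = (1120 - 4(432)) / -4 = -608/-4 = 152
w(3) = (432 - 4(152)) / -4 = -176/-4 = 44
w(2) = (152 - 4(44)) / -4 = -24/-4 = 6
w(1) = (44 - 4(6)) / -4 = 20/-4 = -5

-5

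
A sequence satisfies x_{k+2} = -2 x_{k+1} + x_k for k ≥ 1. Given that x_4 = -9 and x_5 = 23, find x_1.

7

Rearranging, x_{k-2} = x_k + 2 x_{k-1}.
x_3 = 23 + 2(-9) = 5
x_2 = -9 + 2(5) = 1
x_1 = 5 + 2(1) = 7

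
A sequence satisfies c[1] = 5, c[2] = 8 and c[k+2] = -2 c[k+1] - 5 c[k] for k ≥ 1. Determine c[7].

c[3] = -2(8) - 5(5) = -41
c[4] = -2(-41) - 5(8) = 42
c[5] = -2(42) - 5(-41) = 121
c[6] = -2(121) - 5(42) = -452
c[7] = -2(-452) - 5(121) = 299

299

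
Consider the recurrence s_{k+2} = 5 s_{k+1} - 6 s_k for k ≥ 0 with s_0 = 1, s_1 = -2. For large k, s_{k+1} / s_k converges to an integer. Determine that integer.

3

The characteristic equation is r^2 - 5r + 6 = 0, which factors as (r - 3)(r - 2) = 0.
So the roots are 3 and 2. Since |3| > |2| and the coefficient of 3^k is non-zero, the ratio tends to 3.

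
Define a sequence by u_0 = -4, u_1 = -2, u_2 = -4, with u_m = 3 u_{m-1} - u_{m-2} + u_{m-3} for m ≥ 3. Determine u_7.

u_3 = 3*(-4) - (-2) + (-4) = -14
u_4 = 3*(-14) - (-4) + (-2) = -40
u_5 = 3*(-40) - (-14) + (-4) = -110
u_6 = 3*(-110) - (-40) + (-14) = -304
u_7 = 3*(-304) - (-110) + (-40) = -842

-842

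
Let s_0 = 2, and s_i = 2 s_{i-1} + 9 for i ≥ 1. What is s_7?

s_1 = 2(2) + 9 = 13
s_2 = 2(13) + 9 = 35
s_3 = 2(35) + 9 = 79
s_4 = 2(79) + 9 = 167
s_5 = 2(167) + 9 = 343
s_6 = 2(343) + 9 = 695
s_7 = 2(695) + 9 = 1399

1399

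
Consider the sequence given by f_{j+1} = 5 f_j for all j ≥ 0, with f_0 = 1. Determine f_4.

f_1 = 5·1 = 5
f_2 = 5·5 = 25
f_3 = 5·25 = 125
f_4 = 5·125 = 625

625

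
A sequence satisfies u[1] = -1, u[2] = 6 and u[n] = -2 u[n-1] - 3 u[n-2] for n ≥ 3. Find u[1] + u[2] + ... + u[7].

u[3] = -2(6) - 3(-1) = -9
u[4] = -2(-9) - 3(6) = 0
u[5] = -2(0) - 3(-9) = 27
u[6] = -2(27) - 3(0) = -54
u[7] = -2(-54) - 3(27) = 27
Sum = (-1) + 6 + (-9) + 0 + 27 + (-54) + 27 = -4

-4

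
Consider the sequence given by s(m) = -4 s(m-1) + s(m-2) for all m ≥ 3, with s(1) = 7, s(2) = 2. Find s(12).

s(3) = -4(2) + 7 = -1
s(4) = -4(-1) + 2 = 6
s(5) = -4(6) + (-1) = -25
s(6) = -4(-25) + 6 = 106
s(7) = -4(106) + (-25) = -449
s(8) = -4(-449) + 106 = 1902
s(9) = -4(1902) + (-449) = -8057
s(10) = -4(-8057) + 1902 = 34130
s(11) = -4(34130) + (-8057) = -144577
s(12) = -4(-144577) + 34130 = 612438

612438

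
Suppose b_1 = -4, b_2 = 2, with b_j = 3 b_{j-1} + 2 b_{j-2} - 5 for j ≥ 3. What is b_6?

-304

b_3 = 3·2 + 2·(-4) - 5 = -7
b_4 = 3·(-7) + 2·2 - 5 = -22
b_5 = 3·(-22) + 2·(-7) - 5 = -85
b_6 = 3·(-85) + 2·(-22) - 5 = -304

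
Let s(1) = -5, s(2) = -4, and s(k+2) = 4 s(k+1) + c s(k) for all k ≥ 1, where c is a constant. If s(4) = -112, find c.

2

s(3) = -16 - 5c
s(4) = -64 - 24c
So -64 - 24c = -112, giving c = 2.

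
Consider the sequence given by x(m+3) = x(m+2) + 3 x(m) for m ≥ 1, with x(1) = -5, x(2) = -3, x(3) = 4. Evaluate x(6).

x(4) = 4 + 3*(-5) = -11
x(5) = (-11) + 3*(-3) = -20
x(6) = (-20) + 3*4 = -8

-8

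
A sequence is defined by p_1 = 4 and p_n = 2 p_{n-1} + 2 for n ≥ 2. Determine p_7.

p_2 = 2(4) + 2 = 10
p_3 = 2(10) + 2 = 22
p_4 = 2(22) + 2 = 46
p_5 = 2(46) + 2 = 94
p_6 = 2(94) + 2 = 190
p_7 = 2(190) + 2 = 382

382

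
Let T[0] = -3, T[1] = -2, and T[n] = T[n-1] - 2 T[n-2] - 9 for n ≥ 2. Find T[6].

T[2] = (-2) - 2·(-3) - 9 = -5
T[3] = (-5) - 2·(-2) - 9 = -10
T[4] = (-10) - 2·(-5) - 9 = -9
T[5] = (-9) - 2·(-10) - 9 = 2
T[6] = 2 - 2·(-9) - 9 = 11

11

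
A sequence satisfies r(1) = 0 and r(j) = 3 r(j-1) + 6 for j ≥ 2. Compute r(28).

22876792454958

The fixed point is 6/(1 - 3) = -3, so r(j) + 3 = 3(r(j-1) + 3).
Hence r(j) = 3·3^{j-1} - 3.
r(28) = 3·3^{27} - 3 = 3·7625597484987 - 3 = 22876792454958.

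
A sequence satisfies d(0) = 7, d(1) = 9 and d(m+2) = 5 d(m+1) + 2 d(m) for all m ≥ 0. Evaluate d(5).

d(2) = 5*9 + 2*7 = 59
d(3) = 5*59 + 2*9 = 313
d(4) = 5*313 + 2*59 = 1683
d(5) = 5*1683 + 2*313 = 9041

9041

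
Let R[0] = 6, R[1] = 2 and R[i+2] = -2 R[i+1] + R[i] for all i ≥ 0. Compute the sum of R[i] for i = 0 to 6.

34

R[2] = -2(2) + 6 = 2
R[3] = -2(2) + 2 = -2
R[4] = -2(-2) + 2 = 6
R[5] = -2(6) + (-2) = -14
R[6] = -2(-14) + 6 = 34
Sum = 6 + 2 + 2 + (-2) + 6 + (-14) + 34 = 34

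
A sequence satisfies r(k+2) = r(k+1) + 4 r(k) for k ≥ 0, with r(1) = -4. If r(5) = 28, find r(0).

4

Let r(0) = x.
r(2) = -4 + 4x
r(3) = -20 + 4x
r(4) = -36 + 20x
r(5) = -116 + 36x
So -116 + 36x = 28, giving x = 4.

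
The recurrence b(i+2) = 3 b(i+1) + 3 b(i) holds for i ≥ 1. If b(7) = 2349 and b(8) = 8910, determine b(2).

6

Rearranging, b(i-2) = (b(i) - 3 b(i-1)) / 3.
b(6) = (8910 - 3(2349)) / 3 = 1863/3 = 621
b(5) = (2349 - 3(621)) / 3 = 486/3 = 162
b(4) = (621 - 3(162)) / 3 = 135/3 = 45
b(3) = (162 - 3(45)) / 3 = 27/3 = 9
b(2) = (45 - 3(9)) / 3 = 18/3 = 6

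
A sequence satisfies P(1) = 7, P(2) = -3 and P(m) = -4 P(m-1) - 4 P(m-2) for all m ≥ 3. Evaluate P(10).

P(3) = -4·(-3) - 4·7 = -16
P(4) = -4·(-16) - 4·(-3) = 76
P(5) = -4·76 - 4·(-16) = -240
P(6) = -4·(-240) - 4·76 = 656
P(7) = -4·656 - 4·(-240) = -1664
P(8) = -4·(-1664) - 4·656 = 4032
P(9) = -4·4032 - 4·(-1664) = -9472
P(10) = -4·(-9472) - 4·4032 = 21760

21760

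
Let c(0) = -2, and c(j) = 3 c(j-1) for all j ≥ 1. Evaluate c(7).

c(1) = 3·(-2) = -6
c(2) = 3·(-6) = -18
c(3) = 3·(-18) = -54
c(4) = 3·(-54) = -162
c(5) = 3·(-162) = -486
c(6) = 3·(-486) = -1458
c(7) = 3·(-1458) = -4374

-4374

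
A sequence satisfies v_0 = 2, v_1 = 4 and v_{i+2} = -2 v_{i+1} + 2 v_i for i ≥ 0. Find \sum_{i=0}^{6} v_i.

-214

v_2 = -2*4 + 2*2 = -4
v_3 = -2*(-4) + 2*4 = 16
v_4 = -2*16 + 2*(-4) = -40
v_5 = -2*(-40) + 2*16 = 112
v_6 = -2*112 + 2*(-40) = -304
Sum = 2 + 4 + (-4) + 16 + (-40) + 112 + (-304) = -214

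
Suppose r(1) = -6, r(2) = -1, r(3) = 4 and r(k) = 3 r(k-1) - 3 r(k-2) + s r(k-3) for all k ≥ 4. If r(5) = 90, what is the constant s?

-3

r(4) = 15 - 6s
r(5) = 33 - 19s
So 33 - 19s = 90, giving s = -3.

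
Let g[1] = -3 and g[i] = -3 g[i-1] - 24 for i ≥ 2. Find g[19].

1162261461

The fixed point is -24/(1 + 3) = -6, so g[i] + 6 = -3(g[i-1] + 6).
Hence g[i] = 3·(-3)^{i-1} - 6.
g[19] = 3·(-3)^{18} - 6 = 3·387420489 - 6 = 1162261461.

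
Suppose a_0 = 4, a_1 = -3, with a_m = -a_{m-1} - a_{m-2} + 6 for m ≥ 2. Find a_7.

-3

a_2 = -(-3) - 4 + 6 = 5
a_3 = -5 - (-3) + 6 = 4
a_4 = -4 - 5 + 6 = -3
a_5 = -(-3) - 4 + 6 = 5
a_6 = -5 - (-3) + 6 = 4
a_7 = -4 - 5 + 6 = -3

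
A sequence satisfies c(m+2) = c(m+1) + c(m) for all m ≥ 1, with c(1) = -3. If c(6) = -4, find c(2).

1

Let c(2) = v.
c(3) = -3 + v
c(4) = -3 + 2v
c(5) = -6 + 3v
c(6) = -9 + 5v
So -9 + 5v = -4, giving v = 1.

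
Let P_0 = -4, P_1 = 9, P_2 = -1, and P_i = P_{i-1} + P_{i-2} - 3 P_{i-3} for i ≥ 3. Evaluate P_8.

-112

P_3 = (-1) + 9 - 3·(-4) = 20
P_4 = 20 + (-1) - 3·9 = -8
P_5 = (-8) + 20 - 3·(-1) = 15
P_6 = 15 + (-8) - 3·20 = -53
P_7 = (-53) + 15 - 3·(-8) = -14
P_8 = (-14) + (-53) - 3·15 = -112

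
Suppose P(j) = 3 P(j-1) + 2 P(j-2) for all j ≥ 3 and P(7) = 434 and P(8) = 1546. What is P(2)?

2

Rearranging, P(j-2) = (P(j) - 3 P(j-1)) / 2.
P(6) = (1546 - 3·434) / 2 = 244/2 = 122
P(5) = (434 - 3·122) / 2 = 68/2 = 34
P(4) = (122 - 3·34) / 2 = 20/2 = 10
P(3) = (34 - 3·10) / 2 = 4/2 = 2
P(2) = (10 - 3·2) / 2 = 4/2 = 2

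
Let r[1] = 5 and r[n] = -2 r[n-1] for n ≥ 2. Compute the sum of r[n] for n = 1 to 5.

r[2] = -2·5 = -10
r[3] = -2·(-10) = 20
r[4] = -2·20 = -40
r[5] = -2·(-40) = 80
Sum = 5 + (-10) + 20 + (-40) + 80 = 55

55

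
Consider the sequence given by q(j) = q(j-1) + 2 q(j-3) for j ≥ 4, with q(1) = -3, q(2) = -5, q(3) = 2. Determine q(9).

q(4) = 2 + 2·(-3) = -4
q(5) = (-4) + 2·(-5) = -14
q(6) = (-14) + 2·2 = -10
q(7) = (-10) + 2·(-4) = -18
q(8) = (-18) + 2·(-14) = -46
q(9) = (-46) + 2·(-10) = -66

-66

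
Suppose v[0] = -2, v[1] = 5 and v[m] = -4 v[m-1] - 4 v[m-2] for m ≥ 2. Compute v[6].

-320

v[2] = -4(5) - 4(-2) = -12
v[3] = -4(-12) - 4(5) = 28
v[4] = -4(28) - 4(-12) = -64
v[5] = -4(-64) - 4(28) = 144
v[6] = -4(144) - 4(-64) = -320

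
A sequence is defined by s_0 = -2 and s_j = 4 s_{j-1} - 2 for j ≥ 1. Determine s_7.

s_1 = 4(-2) - 2 = -10
s_2 = 4(-10) - 2 = -42
s_3 = 4(-42) - 2 = -170
s_4 = 4(-170) - 2 = -682
s_5 = 4(-682) - 2 = -2730
s_6 = 4(-2730) - 2 = -10922
s_7 = 4(-10922) - 2 = -43690

-43690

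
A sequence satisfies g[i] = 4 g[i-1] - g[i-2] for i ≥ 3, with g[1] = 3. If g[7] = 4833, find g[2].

Let g[2] = z.
g[3] = -3 + 4z
g[4] = -12 + 15z
g[5] = -45 + 56z
g[6] = -168 + 209z
g[7] = -627 + 780z
So -627 + 780z = 4833, giving z = 7.

7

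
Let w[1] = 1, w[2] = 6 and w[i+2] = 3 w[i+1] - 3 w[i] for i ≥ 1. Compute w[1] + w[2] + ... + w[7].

85

w[3] = 3·6 - 3·1 = 15
w[4] = 3·15 - 3·6 = 27
w[5] = 3·27 - 3·15 = 36
w[6] = 3·36 - 3·27 = 27
w[7] = 3·27 - 3·36 = -27
Sum = 1 + 6 + 15 + 27 + 36 + 27 + (-27) = 85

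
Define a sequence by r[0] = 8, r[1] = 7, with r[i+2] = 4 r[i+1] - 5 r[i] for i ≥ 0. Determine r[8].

-1192

r[2] = 4(7) - 5(8) = -12
r[3] = 4(-12) - 5(7) = -83
r[4] = 4(-83) - 5(-12) = -272
r[5] = 4(-272) - 5(-83) = -673
r[6] = 4(-673) - 5(-272) = -1332
r[7] = 4(-1332) - 5(-673) = -1963
r[8] = 4(-1963) - 5(-1332) = -1192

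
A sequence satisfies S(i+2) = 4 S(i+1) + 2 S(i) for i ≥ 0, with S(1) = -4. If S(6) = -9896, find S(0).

Let S(0) = z.
S(2) = -16 + 2z
S(3) = -72 + 8z
S(4) = -320 + 36z
S(5) = -1424 + 160z
S(6) = -6336 + 712z
So -6336 + 712z = -9896, giving z = -5.

-5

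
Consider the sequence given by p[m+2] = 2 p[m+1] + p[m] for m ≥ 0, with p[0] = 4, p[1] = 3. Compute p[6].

p[2] = 2·3 + 4 = 10
p[3] = 2·10 + 3 = 23
p[4] = 2·23 + 10 = 56
p[5] = 2·56 + 23 = 135
p[6] = 2·135 + 56 = 326

326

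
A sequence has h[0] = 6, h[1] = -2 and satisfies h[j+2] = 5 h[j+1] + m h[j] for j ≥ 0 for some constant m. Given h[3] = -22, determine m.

1

h[2] = -10 + 6m
h[3] = -50 + 28m
So -50 + 28m = -22, giving m = 1.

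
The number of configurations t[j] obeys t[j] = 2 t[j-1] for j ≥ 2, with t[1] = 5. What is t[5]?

80

t[2] = 2·5 = 10
t[3] = 2·10 = 20
t[4] = 2·20 = 40
t[5] = 2·40 = 80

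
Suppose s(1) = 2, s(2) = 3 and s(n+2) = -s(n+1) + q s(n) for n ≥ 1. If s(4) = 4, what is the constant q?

1

s(3) = -3 + 2q
s(4) = 3 + q
So 3 + q = 4, giving q = 1.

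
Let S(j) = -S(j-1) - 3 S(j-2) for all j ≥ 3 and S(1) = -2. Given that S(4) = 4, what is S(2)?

Let S(2) = z.
S(3) = 6 - z
S(4) = -6 - 2z
So -6 - 2z = 4, giving z = -5.

-5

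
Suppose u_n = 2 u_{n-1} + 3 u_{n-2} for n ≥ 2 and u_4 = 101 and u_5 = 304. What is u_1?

Rearranging, u_{n-2} = (u_n - 2 u_{n-1}) / 3.
u_3 = (304 - 2(101)) / 3 = 102/3 = 34
u_2 = (101 - 2(34)) / 3 = 33/3 = 11
u_1 = (34 - 2(11)) / 3 = 12/3 = 4

4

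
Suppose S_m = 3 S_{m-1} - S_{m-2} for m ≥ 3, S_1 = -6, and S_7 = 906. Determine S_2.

4

Let S_2 = w.
S_3 = 6 + 3w
S_4 = 18 + 8w
S_5 = 48 + 21w
S_6 = 126 + 55w
S_7 = 330 + 144w
So 330 + 144w = 906, giving w = 4.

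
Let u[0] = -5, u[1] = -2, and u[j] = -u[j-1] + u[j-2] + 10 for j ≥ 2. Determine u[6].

31

u[2] = -(-2) + (-5) + 10 = 7
u[3] = -7 + (-2) + 10 = 1
u[4] = -1 + 7 + 10 = 16
u[5] = -16 + 1 + 10 = -5
u[6] = -(-5) + 16 + 10 = 31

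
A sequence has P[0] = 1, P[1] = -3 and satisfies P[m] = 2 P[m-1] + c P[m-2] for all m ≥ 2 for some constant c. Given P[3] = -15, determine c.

3

P[2] = -6 + c
P[3] = -12 - c
So -12 - c = -15, giving c = 3.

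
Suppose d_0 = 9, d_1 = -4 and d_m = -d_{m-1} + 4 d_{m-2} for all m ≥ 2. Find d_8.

8280

d_2 = -(-4) + 4·9 = 40
d_3 = -40 + 4·(-4) = -56
d_4 = -(-56) + 4·40 = 216
d_5 = -216 + 4·(-56) = -440
d_6 = -(-440) + 4·216 = 1304
d_7 = -1304 + 4·(-440) = -3064
d_8 = -(-3064) + 4·1304 = 8280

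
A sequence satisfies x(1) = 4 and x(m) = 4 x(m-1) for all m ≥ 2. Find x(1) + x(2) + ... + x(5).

1364

x(2) = 4·4 = 16
x(3) = 4·16 = 64
x(4) = 4·64 = 256
x(5) = 4·256 = 1024
Sum = 4 + 16 + 64 + 256 + 1024 = 1364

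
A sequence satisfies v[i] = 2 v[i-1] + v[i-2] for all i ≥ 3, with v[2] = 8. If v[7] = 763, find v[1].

7

Let v[1] = x.
v[3] = 16 + x
v[4] = 40 + 2x
v[5] = 96 + 5x
v[6] = 232 + 12x
v[7] = 560 + 29x
So 560 + 29x = 763, giving x = 7.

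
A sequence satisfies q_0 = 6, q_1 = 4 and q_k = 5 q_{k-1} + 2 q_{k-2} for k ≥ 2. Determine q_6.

26088

q_2 = 5*4 + 2*6 = 32
q_3 = 5*32 + 2*4 = 168
q_4 = 5*168 + 2*32 = 904
q_5 = 5*904 + 2*168 = 4856
q_6 = 5*4856 + 2*904 = 26088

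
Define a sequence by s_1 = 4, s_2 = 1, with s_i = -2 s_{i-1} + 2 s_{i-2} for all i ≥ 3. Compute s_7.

232

s_3 = -2*1 + 2*4 = 6
s_4 = -2*6 + 2*1 = -10
s_5 = -2*(-10) + 2*6 = 32
s_6 = -2*32 + 2*(-10) = -84
s_7 = -2*(-84) + 2*32 = 232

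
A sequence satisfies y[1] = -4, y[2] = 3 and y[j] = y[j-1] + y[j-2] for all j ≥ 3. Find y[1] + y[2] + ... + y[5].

1

y[3] = 3 + (-4) = -1
y[4] = (-1) + 3 = 2
y[5] = 2 + (-1) = 1
Sum = (-4) + 3 + (-1) + 2 + 1 = 1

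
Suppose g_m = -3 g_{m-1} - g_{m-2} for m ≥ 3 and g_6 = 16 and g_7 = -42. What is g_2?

Rearranging, g_{m-2} = -(g_m + 3 g_{m-1}).
g_5 = -(-42 + 3(16)) = -6
g_4 = -(16 + 3(-6)) = 2
g_3 = -(-6 + 3(2)) = 0
g_2 = -(2 + 3(0)) = -2

-2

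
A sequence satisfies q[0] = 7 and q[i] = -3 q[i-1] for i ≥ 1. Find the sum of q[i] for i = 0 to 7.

-11480

q[1] = -3*7 = -21
q[2] = -3*(-21) = 63
q[3] = -3*63 = -189
q[4] = -3*(-189) = 567
q[5] = -3*567 = -1701
q[6] = -3*(-1701) = 5103
q[7] = -3*5103 = -15309
Sum = 7 + (-21) + 63 + (-189) + 567 + (-1701) + 5103 + (-15309) = -11480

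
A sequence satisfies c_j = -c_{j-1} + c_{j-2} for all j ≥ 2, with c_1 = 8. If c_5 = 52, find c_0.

-4

Let c_0 = z.
c_2 = -8 + z
c_3 = 16 - z
c_4 = -24 + 2z
c_5 = 40 - 3z
So 40 - 3z = 52, giving z = -4.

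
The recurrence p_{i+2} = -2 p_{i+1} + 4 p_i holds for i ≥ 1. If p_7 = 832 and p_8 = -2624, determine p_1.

5

Rearranging, p_{i-2} = (p_i + 2 p_{i-1}) / 4.
p_6 = (-2624 + 2·832) / 4 = -960/4 = -240
p_5 = (832 + 2·(-240)) / 4 = 352/4 = 88
p_4 = (-240 + 2·88) / 4 = -64/4 = -16
p_3 = (88 + 2·(-16)) / 4 = 56/4 = 14
p_2 = (-16 + 2·14) / 4 = 12/4 = 3
p_1 = (14 + 2·3) / 4 = 20/4 = 5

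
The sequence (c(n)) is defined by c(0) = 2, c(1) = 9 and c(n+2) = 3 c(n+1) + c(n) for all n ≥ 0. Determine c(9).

124584

c(2) = 3·9 + 2 = 29
c(3) = 3·29 + 9 = 96
c(4) = 3·96 + 29 = 317
c(5) = 3·317 + 96 = 1047
c(6) = 3·1047 + 317 = 3458
c(7) = 3·3458 + 1047 = 11421
c(8) = 3·11421 + 3458 = 37721
c(9) = 3·37721 + 11421 = 124584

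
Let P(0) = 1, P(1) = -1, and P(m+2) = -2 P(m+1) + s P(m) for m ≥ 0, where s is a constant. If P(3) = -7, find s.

1

P(2) = 2 + s
P(3) = -4 - 3s
So -4 - 3s = -7, giving s = 1.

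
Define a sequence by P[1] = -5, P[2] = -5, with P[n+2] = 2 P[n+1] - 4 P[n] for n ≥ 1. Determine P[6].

P[3] = 2·(-5) - 4·(-5) = 10
P[4] = 2·10 - 4·(-5) = 40
P[5] = 2·40 - 4·10 = 40
P[6] = 2·40 - 4·40 = -80

-80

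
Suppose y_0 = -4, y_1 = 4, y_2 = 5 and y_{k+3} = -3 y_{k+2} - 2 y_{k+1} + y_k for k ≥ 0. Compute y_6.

321

y_3 = -3·5 - 2·4 + (-4) = -27
y_4 = -3·(-27) - 2·5 + 4 = 75
y_5 = -3·75 - 2·(-27) + 5 = -166
y_6 = -3·(-166) - 2·75 + (-27) = 321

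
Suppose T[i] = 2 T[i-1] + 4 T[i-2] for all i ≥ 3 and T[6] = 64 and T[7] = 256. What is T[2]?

-4

Rearranging, T[i-2] = (T[i] - 2 T[i-1]) / 4.
T[5] = (256 - 2*64) / 4 = 128/4 = 32
T[4] = (64 - 2*32) / 4 = 0/4 = 0
T[3] = (32 - 2*0) / 4 = 32/4 = 8
T[2] = (0 - 2*8) / 4 = -16/4 = -4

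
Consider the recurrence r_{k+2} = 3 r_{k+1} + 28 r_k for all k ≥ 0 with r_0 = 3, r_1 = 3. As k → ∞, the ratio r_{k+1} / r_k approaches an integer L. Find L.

7

The characteristic equation is r^2 - 3r - 28 = 0, which factors as (r - 7)(r + 4) = 0.
So the roots are 7 and -4. Since |7| > |-4| and the coefficient of 7^k is non-zero, the ratio tends to 7.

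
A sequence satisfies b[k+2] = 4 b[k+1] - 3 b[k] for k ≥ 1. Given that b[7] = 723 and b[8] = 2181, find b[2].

Rearranging, b[k-2] = (b[k] - 4 b[k-1]) / -3.
b[6] = (2181 - 4(723)) / -3 = -711/-3 = 237
b[5] = (723 - 4(237)) / -3 = -225/-3 = 75
b[4] = (237 - 4(75)) / -3 = -63/-3 = 21
b[3] = (75 - 4(21)) / -3 = -9/-3 = 3
b[2] = (21 - 4(3)) / -3 = 9/-3 = -3

-3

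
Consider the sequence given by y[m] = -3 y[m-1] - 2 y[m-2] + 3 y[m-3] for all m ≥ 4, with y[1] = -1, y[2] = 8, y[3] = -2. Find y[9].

y[4] = -3·(-2) - 2·8 + 3·(-1) = -13
y[5] = -3·(-13) - 2·(-2) + 3·8 = 67
y[6] = -3·67 - 2·(-13) + 3·(-2) = -181
y[7] = -3·(-181) - 2·67 + 3·(-13) = 370
y[8] = -3·370 - 2·(-181) + 3·67 = -547
y[9] = -3·(-547) - 2·370 + 3·(-181) = 358

358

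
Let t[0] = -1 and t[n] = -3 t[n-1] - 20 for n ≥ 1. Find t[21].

-41841412817

The fixed point is -20/(1 + 3) = -5, so t[n] + 5 = -3(t[n-1] + 5).
Hence t[n] = 4·(-3)^n - 5.
t[21] = 4·(-3)^{21} - 5 = 4·-10460353203 - 5 = -41841412817.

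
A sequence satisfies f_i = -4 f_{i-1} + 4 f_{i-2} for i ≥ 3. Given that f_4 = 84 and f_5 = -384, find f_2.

Rearranging, f_{i-2} = (f_i + 4 f_{i-1}) / 4.
f_3 = (-384 + 4·84) / 4 = -48/4 = -12
f_2 = (84 + 4·(-12)) / 4 = 36/4 = 9

9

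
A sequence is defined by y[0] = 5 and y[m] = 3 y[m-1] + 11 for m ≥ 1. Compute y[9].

206666

y[1] = 3·5 + 11 = 26
y[2] = 3·26 + 11 = 89
y[3] = 3·89 + 11 = 278
y[4] = 3·278 + 11 = 845
y[5] = 3·845 + 11 = 2546
y[6] = 3·2546 + 11 = 7649
y[7] = 3·7649 + 11 = 22958
y[8] = 3·22958 + 11 = 68885
y[9] = 3·68885 + 11 = 206666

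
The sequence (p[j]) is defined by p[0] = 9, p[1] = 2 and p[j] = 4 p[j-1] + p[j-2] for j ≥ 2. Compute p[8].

95625

p[2] = 4*2 + 9 = 17
p[3] = 4*17 + 2 = 70
p[4] = 4*70 + 17 = 297
p[5] = 4*297 + 70 = 1258
p[6] = 4*1258 + 297 = 5329
p[7] = 4*5329 + 1258 = 22574
p[8] = 4*22574 + 5329 = 95625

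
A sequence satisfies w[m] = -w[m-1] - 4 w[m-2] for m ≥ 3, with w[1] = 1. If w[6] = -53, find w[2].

Let w[2] = z.
w[3] = -4 - z
w[4] = 4 - 3z
w[5] = 12 + 7z
w[6] = -28 + 5z
So -28 + 5z = -53, giving z = -5.

-5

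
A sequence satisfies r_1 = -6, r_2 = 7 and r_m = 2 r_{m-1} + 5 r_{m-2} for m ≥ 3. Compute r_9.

r_3 = 2(7) + 5(-6) = -16
r_4 = 2(-16) + 5(7) = 3
r_5 = 2(3) + 5(-16) = -74
r_6 = 2(-74) + 5(3) = -133
r_7 = 2(-133) + 5(-74) = -636
r_8 = 2(-636) + 5(-133) = -1937
r_9 = 2(-1937) + 5(-636) = -7054

-7054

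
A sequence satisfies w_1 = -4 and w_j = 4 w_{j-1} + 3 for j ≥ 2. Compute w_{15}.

The fixed point is 3/(1 - 4) = -1, so w_j + 1 = 4(w_{j-1} + 1).
Hence w_j = -3·4^{j-1} - 1.
w_{15} = -3·4^{14} - 1 = -3·268435456 - 1 = -805306369.

-805306369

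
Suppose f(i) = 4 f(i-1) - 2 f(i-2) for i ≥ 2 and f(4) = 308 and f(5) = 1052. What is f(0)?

Rearranging, f(i-2) = (f(i) - 4 f(i-1)) / -2.
f(3) = (1052 - 4*308) / -2 = -180/-2 = 90
f(2) = (308 - 4*90) / -2 = -52/-2 = 26
f(1) = (90 - 4*26) / -2 = -14/-2 = 7
f(0) = (26 - 4*7) / -2 = -2/-2 = 1

1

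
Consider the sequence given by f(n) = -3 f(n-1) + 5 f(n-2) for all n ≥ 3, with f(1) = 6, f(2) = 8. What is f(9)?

-14946

f(3) = -3*8 + 5*6 = 6
f(4) = -3*6 + 5*8 = 22
f(5) = -3*22 + 5*6 = -36
f(6) = -3*(-36) + 5*22 = 218
f(7) = -3*218 + 5*(-36) = -834
f(8) = -3*(-834) + 5*218 = 3592
f(9) = -3*3592 + 5*(-834) = -14946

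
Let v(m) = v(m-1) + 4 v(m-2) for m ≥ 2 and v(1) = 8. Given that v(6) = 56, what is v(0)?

Let v(0) = z.
v(2) = 8 + 4z
v(3) = 40 + 4z
v(4) = 72 + 20z
v(5) = 232 + 36z
v(6) = 520 + 116z
So 520 + 116z = 56, giving z = -4.

-4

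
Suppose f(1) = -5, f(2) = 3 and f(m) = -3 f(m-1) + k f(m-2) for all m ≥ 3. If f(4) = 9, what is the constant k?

f(3) = -9 - 5k
f(4) = 27 + 18k
So 27 + 18k = 9, giving k = -1.

-1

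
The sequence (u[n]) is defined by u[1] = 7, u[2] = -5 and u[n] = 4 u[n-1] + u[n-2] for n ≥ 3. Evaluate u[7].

-4325

u[3] = 4*(-5) + 7 = -13
u[4] = 4*(-13) + (-5) = -57
u[5] = 4*(-57) + (-13) = -241
u[6] = 4*(-241) + (-57) = -1021
u[7] = 4*(-1021) + (-241) = -4325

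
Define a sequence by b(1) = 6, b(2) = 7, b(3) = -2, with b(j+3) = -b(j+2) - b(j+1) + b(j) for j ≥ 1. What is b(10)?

19

b(4) = -(-2) - 7 + 6 = 1
b(5) = -1 - (-2) + 7 = 8
b(6) = -8 - 1 + (-2) = -11
b(7) = -(-11) - 8 + 1 = 4
b(8) = -4 - (-11) + 8 = 15
b(9) = -15 - 4 + (-11) = -30
b(10) = -(-30) - 15 + 4 = 19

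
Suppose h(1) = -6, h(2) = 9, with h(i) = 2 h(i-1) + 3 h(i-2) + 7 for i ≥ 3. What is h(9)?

10654

h(3) = 2·9 + 3·(-6) + 7 = 7
h(4) = 2·7 + 3·9 + 7 = 48
h(5) = 2·48 + 3·7 + 7 = 124
h(6) = 2·124 + 3·48 + 7 = 399
h(7) = 2·399 + 3·124 + 7 = 1177
h(8) = 2·1177 + 3·399 + 7 = 3558
h(9) = 2·3558 + 3·1177 + 7 = 10654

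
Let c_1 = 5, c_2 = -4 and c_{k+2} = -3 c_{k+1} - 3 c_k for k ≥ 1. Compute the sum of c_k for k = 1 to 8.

37

c_3 = -3·(-4) - 3·5 = -3
c_4 = -3·(-3) - 3·(-4) = 21
c_5 = -3·21 - 3·(-3) = -54
c_6 = -3·(-54) - 3·21 = 99
c_7 = -3·99 - 3·(-54) = -135
c_8 = -3·(-135) - 3·99 = 108
Sum = 5 + (-4) + (-3) + 21 + (-54) + 99 + (-135) + 108 = 37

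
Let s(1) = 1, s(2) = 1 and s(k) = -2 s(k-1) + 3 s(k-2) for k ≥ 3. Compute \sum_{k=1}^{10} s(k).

s(3) = -2(1) + 3(1) = 1
s(4) = -2(1) + 3(1) = 1
s(5) = -2(1) + 3(1) = 1
s(6) = -2(1) + 3(1) = 1
s(7) = -2(1) + 3(1) = 1
s(8) = -2(1) + 3(1) = 1
s(9) = -2(1) + 3(1) = 1
s(10) = -2(1) + 3(1) = 1
Sum = 1 + 1 + 1 + 1 + 1 + 1 + 1 + 1 + 1 + 1 = 10

10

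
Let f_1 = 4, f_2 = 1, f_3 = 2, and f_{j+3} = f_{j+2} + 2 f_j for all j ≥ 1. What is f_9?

f_4 = 2 + 2(4) = 10
f_5 = 10 + 2(1) = 12
f_6 = 12 + 2(2) = 16
f_7 = 16 + 2(10) = 36
f_8 = 36 + 2(12) = 60
f_9 = 60 + 2(16) = 92

92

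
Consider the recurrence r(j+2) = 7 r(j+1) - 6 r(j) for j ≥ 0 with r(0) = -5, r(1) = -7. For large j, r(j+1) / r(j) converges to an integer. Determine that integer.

6

The characteristic equation is r^2 - 7r + 6 = 0, which factors as (r - 6)(r - 1) = 0.
So the roots are 6 and 1. Since |6| > |1| and the coefficient of 6^j is non-zero, the ratio tends to 6.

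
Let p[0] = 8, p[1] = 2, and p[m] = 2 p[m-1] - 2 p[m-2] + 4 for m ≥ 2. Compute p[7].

84

p[2] = 2(2) - 2(8) + 4 = -8
p[3] = 2(-8) - 2(2) + 4 = -16
p[4] = 2(-16) - 2(-8) + 4 = -12
p[5] = 2(-12) - 2(-16) + 4 = 12
p[6] = 2(12) - 2(-12) + 4 = 52
p[7] = 2(52) - 2(12) + 4 = 84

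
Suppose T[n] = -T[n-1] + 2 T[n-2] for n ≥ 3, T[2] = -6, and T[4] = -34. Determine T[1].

Let T[1] = w.
T[3] = 6 + 2w
T[4] = -18 - 2w
So -18 - 2w = -34, giving w = 8.

8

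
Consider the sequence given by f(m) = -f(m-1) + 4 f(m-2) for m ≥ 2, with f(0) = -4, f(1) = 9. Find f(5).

f(2) = -9 + 4·(-4) = -25
f(3) = -(-25) + 4·9 = 61
f(4) = -61 + 4·(-25) = -161
f(5) = -(-161) + 4·61 = 405

405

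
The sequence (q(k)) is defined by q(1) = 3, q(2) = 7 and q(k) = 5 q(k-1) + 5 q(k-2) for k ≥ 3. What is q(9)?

q(3) = 5·7 + 5·3 = 50
q(4) = 5·50 + 5·7 = 285
q(5) = 5·285 + 5·50 = 1675
q(6) = 5·1675 + 5·285 = 9800
q(7) = 5·9800 + 5·1675 = 57375
q(8) = 5·57375 + 5·9800 = 335875
q(9) = 5·335875 + 5·57375 = 1966250

1966250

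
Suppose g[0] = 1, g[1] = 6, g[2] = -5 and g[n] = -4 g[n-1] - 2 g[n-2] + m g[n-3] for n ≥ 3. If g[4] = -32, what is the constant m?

g[3] = 8 + m
g[4] = -22 + 2m
So -22 + 2m = -32, giving m = -5.

-5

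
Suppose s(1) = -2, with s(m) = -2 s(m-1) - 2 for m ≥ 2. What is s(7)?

-86

s(2) = -2·(-2) - 2 = 2
s(3) = -2·2 - 2 = -6
s(4) = -2·(-6) - 2 = 10
s(5) = -2·10 - 2 = -22
s(6) = -2·(-22) - 2 = 42
s(7) = -2·42 - 2 = -86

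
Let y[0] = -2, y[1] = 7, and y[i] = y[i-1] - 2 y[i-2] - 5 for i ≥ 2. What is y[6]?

y[2] = 7 - 2·(-2) - 5 = 6
y[3] = 6 - 2·7 - 5 = -13
y[4] = (-13) - 2·6 - 5 = -30
y[5] = (-30) - 2·(-13) - 5 = -9
y[6] = (-9) - 2·(-30) - 5 = 46

46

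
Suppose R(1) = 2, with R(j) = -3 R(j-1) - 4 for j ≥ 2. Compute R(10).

-59050

R(2) = -3*2 - 4 = -10
R(3) = -3*(-10) - 4 = 26
R(4) = -3*26 - 4 = -82
R(5) = -3*(-82) - 4 = 242
R(6) = -3*242 - 4 = -730
R(7) = -3*(-730) - 4 = 2186
R(8) = -3*2186 - 4 = -6562
R(9) = -3*(-6562) - 4 = 19682
R(10) = -3*19682 - 4 = -59050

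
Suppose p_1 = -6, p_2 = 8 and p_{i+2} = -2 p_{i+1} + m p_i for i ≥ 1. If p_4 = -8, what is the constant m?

p_3 = -16 - 6m
p_4 = 32 + 20m
So 32 + 20m = -8, giving m = -2.

-2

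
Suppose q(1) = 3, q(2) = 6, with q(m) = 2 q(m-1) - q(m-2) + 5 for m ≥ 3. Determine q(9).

167

q(3) = 2*6 - 3 + 5 = 14
q(4) = 2*14 - 6 + 5 = 27
q(5) = 2*27 - 14 + 5 = 45
q(6) = 2*45 - 27 + 5 = 68
q(7) = 2*68 - 45 + 5 = 96
q(8) = 2*96 - 68 + 5 = 129
q(9) = 2*129 - 96 + 5 = 167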